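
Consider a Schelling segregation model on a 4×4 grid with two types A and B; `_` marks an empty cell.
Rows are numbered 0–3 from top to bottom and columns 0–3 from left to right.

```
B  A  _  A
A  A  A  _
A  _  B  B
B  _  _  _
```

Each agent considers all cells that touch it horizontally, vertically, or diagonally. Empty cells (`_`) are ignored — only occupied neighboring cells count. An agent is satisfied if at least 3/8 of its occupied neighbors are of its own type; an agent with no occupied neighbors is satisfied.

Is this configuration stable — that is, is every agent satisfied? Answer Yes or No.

(0,0)B 0/3 not
(0,1)A 3/4 satisfied
(0,3)A 1/1 satisfied
(1,0)A 3/4 satisfied
(1,1)A 4/6 satisfied
(1,2)A 3/5 satisfied
(2,0)A 2/3 satisfied
(2,2)B 1/3 not
(2,3)B 1/2 satisfied
(3,0)B 0/1 not
For instance (0,0) has only 0/3 same-type neighbors, below 3/8.

No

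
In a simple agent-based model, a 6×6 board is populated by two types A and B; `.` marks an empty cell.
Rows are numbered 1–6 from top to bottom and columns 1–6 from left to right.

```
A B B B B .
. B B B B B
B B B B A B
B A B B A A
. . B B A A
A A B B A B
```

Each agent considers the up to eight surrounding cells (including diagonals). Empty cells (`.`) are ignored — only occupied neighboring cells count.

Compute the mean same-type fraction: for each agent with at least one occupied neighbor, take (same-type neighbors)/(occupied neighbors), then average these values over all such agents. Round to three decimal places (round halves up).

0.661

(1,1)A 0/2
(1,2)B 3/4
(1,3)B 5/5
(1,4)B 5/5
(1,5)B 4/4
(2,2)B 6/7
(2,3)B 8/8
(2,4)B 7/8
(2,5)B 6/7
(2,6)B 3/4
(3,1)B 3/4
(3,2)B 6/7
(3,3)B 7/8
(3,4)B 6/8
(3,5)A 2/8
(3,6)B 2/5
(4,1)B 2/3
(4,2)A 0/6
(4,3)B 6/7
(4,4)B 5/8
(4,5)A 4/8
(4,6)A 4/5
(5,3)B 5/7
(5,4)B 5/8
(5,5)A 4/8
(5,6)A 4/5
(6,1)A 1/1
(6,2)A 1/3
(6,3)B 3/4
(6,4)B 3/5
(6,5)A 2/5
(6,6)B 0/3
Sum over 32 agents: 0/2 + 3/4 + 5/5 + 5/5 + 4/4 + 6/7 + 8/8 + 7/8 + 6/7 + 3/4 + 3/4 + 6/7 + 7/8 + 6/8 + 2/8 + 2/5 + 2/3 + 0/6 + 6/7 + 5/8 + 4/8 + 4/5 + 5/7 + 5/8 + 4/8 + 4/5 + 1/1 + 1/3 + 3/4 + 3/5 + 2/5 + 0/3 = 148/7; mean = 148/7 ÷ 32 = 37/56 = 0.660714… → 0.661.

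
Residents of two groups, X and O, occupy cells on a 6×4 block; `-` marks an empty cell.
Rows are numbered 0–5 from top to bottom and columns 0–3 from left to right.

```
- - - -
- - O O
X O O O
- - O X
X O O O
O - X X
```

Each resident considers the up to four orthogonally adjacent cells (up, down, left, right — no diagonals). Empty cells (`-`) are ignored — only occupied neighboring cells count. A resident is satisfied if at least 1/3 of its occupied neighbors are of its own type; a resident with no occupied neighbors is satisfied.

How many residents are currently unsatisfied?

4

Row 1: (1,2)O 2/2 ✓ · (1,3)O 2/2 ✓
Row 2: (2,0)X 0/1 ✗ · (2,1)O 1/2 ✓ · (2,2)O 4/4 ✓ · (2,3)O 2/3 ✓
Row 3: (3,2)O 2/3 ✓ · (3,3)X 0/3 ✗
Row 4: (4,0)X 0/2 ✗ · (4,1)O 1/2 ✓ · (4,2)O 3/4 ✓ · (4,3)O 1/3 ✓
Row 5: (5,0)O 0/1 ✗ · (5,2)X 1/2 ✓ · (5,3)X 1/2 ✓
Unsatisfied: (2,0), (3,3), (4,0), (5,0) — 4 in total.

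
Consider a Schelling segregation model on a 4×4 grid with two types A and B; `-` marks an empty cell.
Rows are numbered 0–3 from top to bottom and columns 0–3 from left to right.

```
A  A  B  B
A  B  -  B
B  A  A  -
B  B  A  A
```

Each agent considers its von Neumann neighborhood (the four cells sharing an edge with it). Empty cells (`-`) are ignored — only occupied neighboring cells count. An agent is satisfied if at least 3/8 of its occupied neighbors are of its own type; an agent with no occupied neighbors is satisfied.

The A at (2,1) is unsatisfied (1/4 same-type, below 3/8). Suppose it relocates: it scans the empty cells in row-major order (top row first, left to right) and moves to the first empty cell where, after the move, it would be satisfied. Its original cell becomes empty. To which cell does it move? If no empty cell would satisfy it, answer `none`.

Vacating (2,1). Empty cells in order:
  (1,2): 1/4 same-type → still unsatisfied.
  (2,3): 2/3 same-type → satisfied — stop here.

(2,3)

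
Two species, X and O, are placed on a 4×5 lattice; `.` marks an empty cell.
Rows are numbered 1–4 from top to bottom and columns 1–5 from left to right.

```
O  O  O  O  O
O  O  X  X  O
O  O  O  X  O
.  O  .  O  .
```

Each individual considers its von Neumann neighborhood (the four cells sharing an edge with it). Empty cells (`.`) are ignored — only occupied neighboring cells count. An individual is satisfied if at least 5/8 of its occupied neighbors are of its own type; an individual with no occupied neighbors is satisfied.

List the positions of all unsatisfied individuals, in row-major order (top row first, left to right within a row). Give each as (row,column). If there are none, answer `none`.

(2,3), (2,4), (3,3), (3,4), (3,5), (4,4)

(1,1)O 2/2 ✓
(1,2)O 3/3 ✓
(1,3)O 2/3 ✓
(1,4)O 2/3 ✓
(1,5)O 2/2 ✓
(2,1)O 3/3 ✓
(2,2)O 3/4 ✓
(2,3)X 1/4 ✗
(2,4)X 2/4 ✗
(2,5)O 2/3 ✓
(3,1)O 2/2 ✓
(3,2)O 4/4 ✓
(3,3)O 1/3 ✗
(3,4)X 1/4 ✗
(3,5)O 1/2 ✗
(4,2)O 1/1 ✓
(4,4)O 0/1 ✗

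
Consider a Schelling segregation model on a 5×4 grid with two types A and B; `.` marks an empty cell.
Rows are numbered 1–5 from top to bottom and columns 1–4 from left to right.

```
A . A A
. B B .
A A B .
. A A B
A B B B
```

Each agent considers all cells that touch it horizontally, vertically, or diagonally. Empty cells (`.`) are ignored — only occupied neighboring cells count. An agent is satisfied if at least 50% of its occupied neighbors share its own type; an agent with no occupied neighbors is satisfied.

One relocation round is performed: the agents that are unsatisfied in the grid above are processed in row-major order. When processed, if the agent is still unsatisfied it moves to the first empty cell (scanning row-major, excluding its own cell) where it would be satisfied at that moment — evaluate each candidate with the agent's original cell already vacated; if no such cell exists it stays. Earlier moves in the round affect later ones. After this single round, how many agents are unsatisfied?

Initially unsatisfied (in order): (1,1), (1,3), (2,2), (2,3), (4,3), (5,2).
  (1,1) → (2,1).
  (1,3) → (1,1).
  (2,2) → (1,3).
  (2,3): now satisfied by earlier moves; stays.
  (4,3) → (1,2).
  (5,2) → (2,4).
Resulting grid:
A A B A
A . B B
A A B .
. A . B
A . B B
Unsatisfied now: (1,4).

1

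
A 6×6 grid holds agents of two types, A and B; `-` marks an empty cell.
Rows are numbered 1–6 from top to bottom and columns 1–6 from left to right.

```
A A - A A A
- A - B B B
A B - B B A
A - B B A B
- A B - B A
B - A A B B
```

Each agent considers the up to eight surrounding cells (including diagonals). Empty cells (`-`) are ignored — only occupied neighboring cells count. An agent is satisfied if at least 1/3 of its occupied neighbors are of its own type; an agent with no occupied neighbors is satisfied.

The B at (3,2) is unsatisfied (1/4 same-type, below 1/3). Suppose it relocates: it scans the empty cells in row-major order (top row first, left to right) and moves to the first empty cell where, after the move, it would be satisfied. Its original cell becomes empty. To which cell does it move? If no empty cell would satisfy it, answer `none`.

Vacating (3,2). Empty cells in order:
  (1,3): 1/4 same-type → still unsatisfied.
  (2,1): 0/4 same-type → still unsatisfied.
  (2,3): 2/5 same-type → satisfied — stop here.

(2,3)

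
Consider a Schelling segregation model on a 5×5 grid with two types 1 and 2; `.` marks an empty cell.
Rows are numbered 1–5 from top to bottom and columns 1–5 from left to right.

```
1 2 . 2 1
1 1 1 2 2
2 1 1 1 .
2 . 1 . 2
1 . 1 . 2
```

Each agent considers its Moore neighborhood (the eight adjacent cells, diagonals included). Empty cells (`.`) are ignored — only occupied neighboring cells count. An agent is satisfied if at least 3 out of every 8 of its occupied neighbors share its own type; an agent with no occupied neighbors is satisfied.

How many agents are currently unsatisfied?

(1,1)1 2/3 ok
(1,2)2 0/4 unhappy
(1,4)2 2/4 ok
(1,5)1 0/3 unhappy
(2,1)1 3/5 ok
(2,2)1 5/7 ok
(2,3)1 4/7 ok
(2,4)2 2/6 unhappy
(2,5)2 2/4 ok
(3,1)2 1/4 unhappy
(3,2)1 5/7 ok
(3,3)1 5/6 ok
(3,4)1 3/6 ok
(4,1)2 1/3 unhappy
(4,3)1 4/4 ok
(4,5)2 1/2 ok
(5,1)1 0/1 unhappy
(5,3)1 1/1 ok
(5,5)2 1/1 ok
Unsatisfied: (1,2), (1,5), (2,4), (3,1), (4,1), (5,1) — 6 in total.

6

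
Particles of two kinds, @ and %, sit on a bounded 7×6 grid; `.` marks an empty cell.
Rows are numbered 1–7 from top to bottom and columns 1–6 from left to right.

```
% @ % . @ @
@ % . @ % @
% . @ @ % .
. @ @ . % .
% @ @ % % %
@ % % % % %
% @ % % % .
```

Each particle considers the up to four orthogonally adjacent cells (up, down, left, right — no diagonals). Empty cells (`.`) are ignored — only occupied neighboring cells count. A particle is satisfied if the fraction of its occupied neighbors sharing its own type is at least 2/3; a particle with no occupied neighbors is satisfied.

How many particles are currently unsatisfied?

17

Row 1: (1,1)% 0/2 ✗ · (1,2)@ 0/3 ✗ · (1,3)% 0/1 ✗ · (1,5)@ 1/2 ✗ · (1,6)@ 2/2 ✓
Row 2: (2,1)@ 0/3 ✗ · (2,2)% 0/2 ✗ · (2,4)@ 1/2 ✗ · (2,5)% 1/4 ✗ · (2,6)@ 1/2 ✗
Row 3: (3,1)% 0/1 ✗ · (3,3)@ 2/2 ✓ · (3,4)@ 2/3 ✓ · (3,5)% 2/3 ✓
Row 4: (4,2)@ 2/2 ✓ · (4,3)@ 3/3 ✓ · (4,5)% 2/2 ✓
Row 5: (5,1)% 0/2 ✗ · (5,2)@ 2/4 ✗ · (5,3)@ 2/4 ✗ · (5,4)% 2/3 ✓ · (5,5)% 4/4 ✓ · (5,6)% 2/2 ✓
Row 6: (6,1)@ 0/3 ✗ · (6,2)% 1/4 ✗ · (6,3)% 3/4 ✓ · (6,4)% 4/4 ✓ · (6,5)% 4/4 ✓ · (6,6)% 2/2 ✓
Row 7: (7,1)% 0/2 ✗ · (7,2)@ 0/3 ✗ · (7,3)% 2/3 ✓ · (7,4)% 3/3 ✓ · (7,5)% 2/2 ✓
Unsatisfied: (1,1), (1,2), (1,3), (1,5), (2,1), (2,2), (2,4), (2,5), (2,6), (3,1), (5,1), (5,2), (5,3), (6,1), (6,2), (7,1), (7,2) — 17 in total.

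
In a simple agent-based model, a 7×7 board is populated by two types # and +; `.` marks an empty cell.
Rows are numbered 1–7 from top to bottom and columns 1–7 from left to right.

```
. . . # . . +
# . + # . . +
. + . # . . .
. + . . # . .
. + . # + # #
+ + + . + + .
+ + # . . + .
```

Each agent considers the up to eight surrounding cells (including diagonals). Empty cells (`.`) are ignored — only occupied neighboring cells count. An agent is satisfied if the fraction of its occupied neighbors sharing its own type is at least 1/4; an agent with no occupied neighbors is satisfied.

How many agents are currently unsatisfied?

(1,4)# 1/2 satisfied
(1,7)+ 1/1 satisfied
(2,1)# 0/1 not
(2,3)+ 1/4 satisfied
(2,4)# 2/3 satisfied
(2,7)+ 1/1 satisfied
(3,2)+ 2/3 satisfied
(3,4)# 2/3 satisfied
(4,2)+ 2/2 satisfied
(4,5)# 3/4 satisfied
(5,2)+ 4/4 satisfied
(5,4)# 1/4 satisfied
(5,5)+ 2/5 satisfied
(5,6)# 2/5 satisfied
(5,7)# 1/2 satisfied
(6,1)+ 4/4 satisfied
(6,2)+ 5/6 satisfied
(6,3)+ 3/5 satisfied
(6,5)+ 3/5 satisfied
(6,6)+ 3/5 satisfied
(7,1)+ 3/3 satisfied
(7,2)+ 4/5 satisfied
(7,3)# 0/3 not
(7,6)+ 2/2 satisfied
Unsatisfied: (2,1), (7,3) — 2 in total.

2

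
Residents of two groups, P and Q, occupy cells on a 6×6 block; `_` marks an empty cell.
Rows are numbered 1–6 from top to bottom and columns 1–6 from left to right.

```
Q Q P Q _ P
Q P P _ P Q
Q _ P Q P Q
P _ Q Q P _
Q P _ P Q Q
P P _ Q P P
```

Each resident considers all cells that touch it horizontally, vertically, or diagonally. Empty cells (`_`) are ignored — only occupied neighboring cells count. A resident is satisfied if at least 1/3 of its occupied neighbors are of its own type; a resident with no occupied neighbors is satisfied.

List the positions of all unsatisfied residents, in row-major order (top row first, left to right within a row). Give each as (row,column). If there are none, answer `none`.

Row 1: (1,1)Q 2/3 ok · (1,2)Q 2/5 ok · (1,3)P 2/4 ok · (1,4)Q 0/3 unhappy · (1,6)P 1/2 ok
Row 2: (2,1)Q 3/4 ok · (2,2)P 3/7 ok · (2,3)P 3/6 ok · (2,5)P 2/6 ok · (2,6)Q 1/4 unhappy
Row 3: (3,1)Q 1/3 ok · (3,3)P 2/5 ok · (3,4)Q 2/7 unhappy · (3,5)P 2/6 ok · (3,6)Q 1/4 unhappy
Row 4: (4,1)P 1/3 ok · (4,3)Q 2/5 ok · (4,4)Q 3/7 ok · (4,5)P 2/7 unhappy
Row 5: (5,1)Q 0/4 unhappy · (5,2)P 3/5 ok · (5,4)P 2/6 ok · (5,5)Q 3/7 ok · (5,6)Q 1/4 unhappy
Row 6: (6,1)P 2/3 ok · (6,2)P 2/3 ok · (6,4)Q 1/3 ok · (6,5)P 2/5 ok · (6,6)P 1/3 ok

(1,4), (2,6), (3,4), (3,6), (4,5), (5,1), (5,6)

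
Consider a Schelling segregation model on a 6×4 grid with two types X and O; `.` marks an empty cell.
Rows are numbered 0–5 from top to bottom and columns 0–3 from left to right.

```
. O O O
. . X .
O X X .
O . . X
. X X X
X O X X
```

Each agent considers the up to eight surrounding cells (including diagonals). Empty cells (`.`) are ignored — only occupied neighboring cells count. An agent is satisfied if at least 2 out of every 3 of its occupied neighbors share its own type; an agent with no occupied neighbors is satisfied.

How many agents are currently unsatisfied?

Row 0: (0,1)O 1/2 not · (0,2)O 2/3 satisfied · (0,3)O 1/2 not
Row 1: (1,2)X 2/5 not
Row 2: (2,0)O 1/2 not · (2,1)X 2/4 not · (2,2)X 3/3 satisfied
Row 3: (3,0)O 1/3 not · (3,3)X 3/3 satisfied
Row 4: (4,1)X 3/5 not · (4,2)X 5/6 satisfied · (4,3)X 4/4 satisfied
Row 5: (5,0)X 1/2 not · (5,1)O 0/4 not · (5,2)X 4/5 satisfied · (5,3)X 3/3 satisfied
Unsatisfied: (0,1), (0,3), (1,2), (2,0), (2,1), (3,0), (4,1), (5,0), (5,1) — 9 in total.

9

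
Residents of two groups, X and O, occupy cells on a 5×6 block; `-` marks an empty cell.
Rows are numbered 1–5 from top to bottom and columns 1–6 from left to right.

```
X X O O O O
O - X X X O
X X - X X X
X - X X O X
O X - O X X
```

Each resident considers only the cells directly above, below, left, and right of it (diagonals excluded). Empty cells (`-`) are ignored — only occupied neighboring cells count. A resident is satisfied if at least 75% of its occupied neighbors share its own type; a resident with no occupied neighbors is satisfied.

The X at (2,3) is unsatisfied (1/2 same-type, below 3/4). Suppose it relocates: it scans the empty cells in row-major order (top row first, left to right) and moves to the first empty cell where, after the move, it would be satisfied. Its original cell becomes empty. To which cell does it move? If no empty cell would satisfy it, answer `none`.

(3,3)

Vacating (2,3). Empty cells in order:
  (2,2): 2/3 same-type → still unsatisfied.
  (3,3): 3/3 same-type → satisfied — stop here.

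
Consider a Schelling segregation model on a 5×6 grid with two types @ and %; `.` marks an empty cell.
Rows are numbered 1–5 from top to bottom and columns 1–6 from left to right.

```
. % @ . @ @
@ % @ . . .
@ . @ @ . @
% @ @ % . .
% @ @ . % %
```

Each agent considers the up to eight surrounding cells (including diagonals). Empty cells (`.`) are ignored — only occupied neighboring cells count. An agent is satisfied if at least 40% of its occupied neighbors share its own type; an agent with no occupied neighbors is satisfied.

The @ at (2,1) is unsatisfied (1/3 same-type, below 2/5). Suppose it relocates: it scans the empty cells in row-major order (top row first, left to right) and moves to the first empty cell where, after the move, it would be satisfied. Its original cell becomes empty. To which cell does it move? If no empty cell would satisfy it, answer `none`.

(1,4)

Vacating (2,1). Empty cells in order:
  (1,1): 0/2 same-type → still unsatisfied.
  (1,4): 3/3 same-type → satisfied — stop here.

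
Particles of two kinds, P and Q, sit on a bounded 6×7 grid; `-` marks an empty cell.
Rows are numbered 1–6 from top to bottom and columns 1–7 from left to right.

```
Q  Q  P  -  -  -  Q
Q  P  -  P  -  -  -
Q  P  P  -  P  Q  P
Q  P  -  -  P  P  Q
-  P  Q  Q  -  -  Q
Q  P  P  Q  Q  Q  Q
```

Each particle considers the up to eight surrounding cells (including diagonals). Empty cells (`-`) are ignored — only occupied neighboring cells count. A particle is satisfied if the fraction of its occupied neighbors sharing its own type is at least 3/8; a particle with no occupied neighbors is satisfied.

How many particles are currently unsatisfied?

(1,1)Q 2/3 satisfied
(1,2)Q 2/4 satisfied
(1,3)P 2/3 satisfied
(1,7)Q 0/0 satisfied
(2,1)Q 3/5 satisfied
(2,2)P 3/7 satisfied
(2,4)P 3/3 satisfied
(3,1)Q 2/5 satisfied
(3,2)P 3/6 satisfied
(3,3)P 4/4 satisfied
(3,5)P 3/4 satisfied
(3,6)Q 1/5 not
(3,7)P 1/3 not
(4,1)Q 1/4 not
(4,2)P 3/6 satisfied
(4,5)P 2/4 satisfied
(4,6)P 3/6 satisfied
(4,7)Q 2/4 satisfied
(5,2)P 3/6 satisfied
(5,3)Q 2/6 not
(5,4)Q 3/5 satisfied
(5,7)Q 3/4 satisfied
(6,1)Q 0/2 not
(6,2)P 2/4 satisfied
(6,3)P 2/5 satisfied
(6,4)Q 3/4 satisfied
(6,5)Q 3/3 satisfied
(6,6)Q 3/3 satisfied
(6,7)Q 2/2 satisfied
Unsatisfied: (3,6), (3,7), (4,1), (5,3), (6,1) — 5 in total.

5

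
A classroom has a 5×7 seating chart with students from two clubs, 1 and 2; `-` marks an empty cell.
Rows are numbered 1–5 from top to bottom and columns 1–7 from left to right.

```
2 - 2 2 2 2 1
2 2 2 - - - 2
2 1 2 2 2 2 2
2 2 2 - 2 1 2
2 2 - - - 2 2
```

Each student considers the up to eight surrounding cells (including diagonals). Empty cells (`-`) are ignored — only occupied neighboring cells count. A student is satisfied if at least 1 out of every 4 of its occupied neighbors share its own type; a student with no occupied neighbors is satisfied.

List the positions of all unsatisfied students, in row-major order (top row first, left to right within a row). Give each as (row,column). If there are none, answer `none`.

(1,7), (3,2), (4,6)

Row 1: (1,1)2 2/2 ✓ · (1,3)2 3/3 ✓ · (1,4)2 3/3 ✓ · (1,5)2 2/2 ✓ · (1,6)2 2/3 ✓ · (1,7)1 0/2 ✗
Row 2: (2,1)2 3/4 ✓ · (2,2)2 6/7 ✓ · (2,3)2 5/6 ✓ · (2,7)2 3/4 ✓
Row 3: (3,1)2 4/5 ✓ · (3,2)1 0/8 ✗ · (3,3)2 5/6 ✓ · (3,4)2 5/5 ✓ · (3,5)2 3/4 ✓ · (3,6)2 5/6 ✓ · (3,7)2 3/4 ✓
Row 4: (4,1)2 4/5 ✓ · (4,2)2 6/7 ✓ · (4,3)2 4/5 ✓ · (4,5)2 4/5 ✓ · (4,6)1 0/7 ✗ · (4,7)2 4/5 ✓
Row 5: (5,1)2 3/3 ✓ · (5,2)2 4/4 ✓ · (5,6)2 3/4 ✓ · (5,7)2 2/3 ✓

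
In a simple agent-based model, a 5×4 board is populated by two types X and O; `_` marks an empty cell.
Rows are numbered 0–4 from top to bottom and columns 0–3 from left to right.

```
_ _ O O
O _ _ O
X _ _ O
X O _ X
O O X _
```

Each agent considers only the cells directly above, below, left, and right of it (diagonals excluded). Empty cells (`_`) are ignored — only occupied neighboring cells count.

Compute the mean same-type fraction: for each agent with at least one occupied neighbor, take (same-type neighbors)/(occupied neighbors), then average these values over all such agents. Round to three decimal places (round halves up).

0.500

Row 0: (0,2)O 1/1 · (0,3)O 2/2
Row 1: (1,0)O 0/1 · (1,3)O 2/2
Row 2: (2,0)X 1/2 · (2,3)O 1/2
Row 3: (3,0)X 1/3 · (3,1)O 1/2 · (3,3)X 0/1
Row 4: (4,0)O 1/2 · (4,1)O 2/3 · (4,2)X 0/1
Sum over 12 agents: 1/1 + 2/2 + 0/1 + 2/2 + 1/2 + 1/2 + 1/3 + 1/2 + 0/1 + 1/2 + 2/3 + 0/1 = 6; mean = 6 ÷ 12 = 1/2 = 0.5 → 0.500.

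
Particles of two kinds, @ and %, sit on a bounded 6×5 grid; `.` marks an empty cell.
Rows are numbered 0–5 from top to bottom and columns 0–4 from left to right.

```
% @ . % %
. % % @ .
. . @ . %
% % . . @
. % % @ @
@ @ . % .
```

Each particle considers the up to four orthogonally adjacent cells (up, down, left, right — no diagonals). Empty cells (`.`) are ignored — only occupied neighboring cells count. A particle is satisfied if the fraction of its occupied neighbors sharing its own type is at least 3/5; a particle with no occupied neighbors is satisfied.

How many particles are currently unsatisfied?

13

Row 0: (0,0)% 0/1 unhappy · (0,1)@ 0/2 unhappy · (0,3)% 1/2 unhappy · (0,4)% 1/1 ok
Row 1: (1,1)% 1/2 unhappy · (1,2)% 1/3 unhappy · (1,3)@ 0/2 unhappy
Row 2: (2,2)@ 0/1 unhappy · (2,4)% 0/1 unhappy
Row 3: (3,0)% 1/1 ok · (3,1)% 2/2 ok · (3,4)@ 1/2 unhappy
Row 4: (4,1)% 2/3 ok · (4,2)% 1/2 unhappy · (4,3)@ 1/3 unhappy · (4,4)@ 2/2 ok
Row 5: (5,0)@ 1/1 ok · (5,1)@ 1/2 unhappy · (5,3)% 0/1 unhappy
Unsatisfied: (0,0), (0,1), (0,3), (1,1), (1,2), (1,3), (2,2), (2,4), (3,4), (4,2), (4,3), (5,1), (5,3) — 13 in total.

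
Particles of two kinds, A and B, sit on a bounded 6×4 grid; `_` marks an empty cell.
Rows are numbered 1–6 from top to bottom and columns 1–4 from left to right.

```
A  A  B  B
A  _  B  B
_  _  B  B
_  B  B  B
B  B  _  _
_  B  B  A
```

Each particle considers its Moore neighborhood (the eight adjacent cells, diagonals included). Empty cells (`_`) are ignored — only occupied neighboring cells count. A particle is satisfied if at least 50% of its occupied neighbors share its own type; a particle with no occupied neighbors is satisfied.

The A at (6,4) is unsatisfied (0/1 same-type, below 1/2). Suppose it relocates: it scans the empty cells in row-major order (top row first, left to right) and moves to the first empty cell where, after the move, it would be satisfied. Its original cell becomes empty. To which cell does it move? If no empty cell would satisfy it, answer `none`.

(2,2)

Vacating (6,4). Empty cells in order:
  (2,2): 3/6 same-type → satisfied — stop here.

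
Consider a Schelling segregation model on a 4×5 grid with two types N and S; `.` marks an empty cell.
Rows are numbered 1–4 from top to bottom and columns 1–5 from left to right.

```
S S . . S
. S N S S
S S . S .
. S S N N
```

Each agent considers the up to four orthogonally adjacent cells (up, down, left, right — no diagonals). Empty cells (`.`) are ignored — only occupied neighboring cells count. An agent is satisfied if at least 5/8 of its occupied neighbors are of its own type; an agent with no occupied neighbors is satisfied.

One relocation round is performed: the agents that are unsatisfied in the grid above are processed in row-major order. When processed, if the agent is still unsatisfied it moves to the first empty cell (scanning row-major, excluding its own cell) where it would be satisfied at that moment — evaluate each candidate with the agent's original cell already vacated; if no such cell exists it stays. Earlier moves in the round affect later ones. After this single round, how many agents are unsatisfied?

1

Initially unsatisfied (in order): (2,3), (3,4), (4,3), (4,4).
  (2,3): no empty cell satisfies it; stays.
  (3,4) → (1,4).
  (4,3) → (1,3).
  (4,4): now satisfied by earlier moves; stays.
Resulting grid:
S S S S S
. S N S S
S S . . .
. S . N N
Unsatisfied now: (2,3).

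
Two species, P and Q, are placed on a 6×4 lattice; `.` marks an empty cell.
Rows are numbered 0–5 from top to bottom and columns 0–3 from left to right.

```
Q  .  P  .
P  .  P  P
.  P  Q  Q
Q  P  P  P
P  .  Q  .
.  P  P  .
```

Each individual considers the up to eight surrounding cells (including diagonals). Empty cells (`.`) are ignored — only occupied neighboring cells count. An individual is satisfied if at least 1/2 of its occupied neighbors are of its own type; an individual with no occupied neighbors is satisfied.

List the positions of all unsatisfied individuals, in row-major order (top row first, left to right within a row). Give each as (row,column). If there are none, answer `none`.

(0,0), (2,2), (2,3), (3,0), (3,3), (4,2)

(0,0)Q 0/1 not
(0,2)P 2/2 satisfied
(1,0)P 1/2 satisfied
(1,2)P 3/5 satisfied
(1,3)P 2/4 satisfied
(2,1)P 4/6 satisfied
(2,2)Q 1/7 not
(2,3)Q 1/5 not
(3,0)Q 0/3 not
(3,1)P 3/6 satisfied
(3,2)P 3/6 satisfied
(3,3)P 1/4 not
(4,0)P 2/3 satisfied
(4,2)Q 0/5 not
(5,1)P 2/3 satisfied
(5,2)P 1/2 satisfied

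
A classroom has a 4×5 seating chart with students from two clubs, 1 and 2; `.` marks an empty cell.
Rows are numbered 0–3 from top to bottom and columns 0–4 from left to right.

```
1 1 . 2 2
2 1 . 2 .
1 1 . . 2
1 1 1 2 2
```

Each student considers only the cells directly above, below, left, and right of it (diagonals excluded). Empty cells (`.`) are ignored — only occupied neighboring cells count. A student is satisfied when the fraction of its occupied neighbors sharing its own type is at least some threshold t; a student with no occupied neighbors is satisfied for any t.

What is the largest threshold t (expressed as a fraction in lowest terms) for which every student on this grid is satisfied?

Row 0: (0,0)1 1/2 · (0,1)1 2/2 · (0,3)2 2/2 · (0,4)2 1/1
Row 1: (1,0)2 0/3 · (1,1)1 2/3 · (1,3)2 1/1
Row 2: (2,0)1 2/3 · (2,1)1 3/3 · (2,4)2 1/1
Row 3: (3,0)1 2/2 · (3,1)1 3/3 · (3,2)1 1/2 · (3,3)2 1/2 · (3,4)2 2/2
The smallest same-type fraction is 0/3 at (1,0), which reduces to 0/1. Any threshold above that leaves this student unsatisfied.

0/1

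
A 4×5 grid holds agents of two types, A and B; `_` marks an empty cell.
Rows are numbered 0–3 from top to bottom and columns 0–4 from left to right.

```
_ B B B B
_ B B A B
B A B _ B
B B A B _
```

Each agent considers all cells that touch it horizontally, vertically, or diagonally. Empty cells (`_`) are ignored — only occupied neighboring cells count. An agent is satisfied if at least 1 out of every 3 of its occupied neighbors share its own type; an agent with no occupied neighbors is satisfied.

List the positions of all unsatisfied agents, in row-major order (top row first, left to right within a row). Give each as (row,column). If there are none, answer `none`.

(1,3), (2,1), (3,2)

Row 0: (0,1)B 3/3 ✓ · (0,2)B 4/5 ✓ · (0,3)B 4/5 ✓ · (0,4)B 2/3 ✓
Row 1: (1,1)B 5/6 ✓ · (1,2)B 5/7 ✓ · (1,3)A 0/7 ✗ · (1,4)B 3/4 ✓
Row 2: (2,0)B 3/4 ✓ · (2,1)A 1/7 ✗ · (2,2)B 4/7 ✓ · (2,4)B 2/3 ✓
Row 3: (3,0)B 2/3 ✓ · (3,1)B 3/5 ✓ · (3,2)A 1/4 ✗ · (3,3)B 2/3 ✓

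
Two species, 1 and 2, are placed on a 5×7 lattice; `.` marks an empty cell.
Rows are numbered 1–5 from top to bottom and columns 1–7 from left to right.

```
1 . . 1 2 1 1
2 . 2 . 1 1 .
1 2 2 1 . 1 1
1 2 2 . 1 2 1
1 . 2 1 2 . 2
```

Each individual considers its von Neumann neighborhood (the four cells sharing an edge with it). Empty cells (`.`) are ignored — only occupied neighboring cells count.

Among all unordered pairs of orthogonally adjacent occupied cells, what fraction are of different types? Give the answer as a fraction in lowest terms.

15/29

Scan each occupied cell's neighbors to the right and below so each pair is counted once.
Row 1: 1(1,1)–2(2,1)≠ 1(1,4)–2(1,5)≠ 2(1,5)–1(1,6)≠ 2(1,5)–1(2,5)≠ 1(1,6)–1(1,7)= 1(1,6)–1(2,6)=  → 4/6 unlike.
Row 2: 2(2,1)–1(3,1)≠ 2(2,3)–2(3,3)= 1(2,5)–1(2,6)= 1(2,6)–1(3,6)=  → 1/4 unlike.
Row 3: 1(3,1)–2(3,2)≠ 1(3,1)–1(4,1)= 2(3,2)–2(3,3)= 2(3,2)–2(4,2)= 2(3,3)–1(3,4)≠ 2(3,3)–2(4,3)= 1(3,6)–1(3,7)= 1(3,6)–2(4,6)≠ 1(3,7)–1(4,7)=  → 3/9 unlike.
Row 4: 1(4,1)–2(4,2)≠ 1(4,1)–1(5,1)= 2(4,2)–2(4,3)= 2(4,3)–2(5,3)= 1(4,5)–2(4,6)≠ 1(4,5)–2(5,5)≠ 2(4,6)–1(4,7)≠ 1(4,7)–2(5,7)≠  → 5/8 unlike.
Row 5: 2(5,3)–1(5,4)≠ 1(5,4)–2(5,5)≠  → 2/2 unlike.
Total adjacent occupied pairs: 29; unlike-type pairs: 15.
15/29 is already in lowest terms.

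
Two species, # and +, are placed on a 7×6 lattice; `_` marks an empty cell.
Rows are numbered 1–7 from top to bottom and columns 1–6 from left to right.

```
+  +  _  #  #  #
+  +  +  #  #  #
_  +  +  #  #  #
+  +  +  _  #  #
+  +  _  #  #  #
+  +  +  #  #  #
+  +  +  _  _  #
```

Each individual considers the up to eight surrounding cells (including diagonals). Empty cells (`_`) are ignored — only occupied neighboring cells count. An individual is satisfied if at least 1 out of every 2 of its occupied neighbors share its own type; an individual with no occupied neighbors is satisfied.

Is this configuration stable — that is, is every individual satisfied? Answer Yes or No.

Yes

Row 1: (1,1)+ 3/3 ✓ · (1,2)+ 4/4 ✓ · (1,4)# 3/4 ✓ · (1,5)# 5/5 ✓ · (1,6)# 3/3 ✓
Row 2: (2,1)+ 4/4 ✓ · (2,2)+ 6/6 ✓ · (2,3)+ 4/7 ✓ · (2,4)# 5/7 ✓ · (2,5)# 8/8 ✓ · (2,6)# 5/5 ✓
Row 3: (3,2)+ 7/7 ✓ · (3,3)+ 5/7 ✓ · (3,4)# 4/7 ✓ · (3,5)# 7/7 ✓ · (3,6)# 5/5 ✓
Row 4: (4,1)+ 4/4 ✓ · (4,2)+ 6/6 ✓ · (4,3)+ 4/6 ✓ · (4,5)# 7/7 ✓ · (4,6)# 5/5 ✓
Row 5: (5,1)+ 5/5 ✓ · (5,2)+ 7/7 ✓ · (5,4)# 4/6 ✓ · (5,5)# 7/7 ✓ · (5,6)# 5/5 ✓
Row 6: (6,1)+ 5/5 ✓ · (6,2)+ 7/7 ✓ · (6,3)+ 4/6 ✓ · (6,4)# 3/5 ✓ · (6,5)# 6/6 ✓ · (6,6)# 4/4 ✓
Row 7: (7,1)+ 3/3 ✓ · (7,2)+ 5/5 ✓ · (7,3)+ 3/4 ✓ · (7,6)# 2/2 ✓
All meet the threshold, so the configuration is stable.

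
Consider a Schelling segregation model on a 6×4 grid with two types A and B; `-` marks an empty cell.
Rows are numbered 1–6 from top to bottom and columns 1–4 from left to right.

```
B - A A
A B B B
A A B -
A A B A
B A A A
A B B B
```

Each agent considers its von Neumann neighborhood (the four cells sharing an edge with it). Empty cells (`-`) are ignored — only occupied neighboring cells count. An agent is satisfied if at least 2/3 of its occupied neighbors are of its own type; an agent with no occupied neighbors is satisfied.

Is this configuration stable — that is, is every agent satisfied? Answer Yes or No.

Row 1: (1,1)B 0/1 unhappy · (1,3)A 1/2 unhappy · (1,4)A 1/2 unhappy
Row 2: (2,1)A 1/3 unhappy · (2,2)B 1/3 unhappy · (2,3)B 3/4 ok · (2,4)B 1/2 unhappy
Row 3: (3,1)A 3/3 ok · (3,2)A 2/4 unhappy · (3,3)B 2/3 ok
Row 4: (4,1)A 2/3 ok · (4,2)A 3/4 ok · (4,3)B 1/4 unhappy · (4,4)A 1/2 unhappy
Row 5: (5,1)B 0/3 unhappy · (5,2)A 2/4 unhappy · (5,3)A 2/4 unhappy · (5,4)A 2/3 ok
Row 6: (6,1)A 0/2 unhappy · (6,2)B 1/3 unhappy · (6,3)B 2/3 ok · (6,4)B 1/2 unhappy
For instance (1,1) has only 0/1 same-type neighbors, below 2/3.

No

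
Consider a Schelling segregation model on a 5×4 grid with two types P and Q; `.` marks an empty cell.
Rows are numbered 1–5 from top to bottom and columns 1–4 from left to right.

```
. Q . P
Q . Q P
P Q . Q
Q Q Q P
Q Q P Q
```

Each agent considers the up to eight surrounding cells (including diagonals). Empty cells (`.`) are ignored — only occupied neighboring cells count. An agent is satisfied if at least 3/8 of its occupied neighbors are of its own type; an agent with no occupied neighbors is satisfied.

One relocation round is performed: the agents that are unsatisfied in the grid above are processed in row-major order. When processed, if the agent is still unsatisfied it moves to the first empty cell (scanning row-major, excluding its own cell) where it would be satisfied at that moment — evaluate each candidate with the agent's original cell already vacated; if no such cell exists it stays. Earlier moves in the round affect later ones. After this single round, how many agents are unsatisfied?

Initially unsatisfied (in order): (2,4), (3,1), (4,4), (5,3), (5,4).
  (2,4): no empty cell satisfies it; stays.
  (3,1) → (1,3).
  (4,4): no empty cell satisfies it; stays.
  (5,3): no empty cell satisfies it; stays.
  (5,4) → (1,1).
Resulting grid:
Q Q P P
Q . Q P
. Q . Q
Q Q Q P
Q Q P .
Unsatisfied now: (4,4), (5,3).

2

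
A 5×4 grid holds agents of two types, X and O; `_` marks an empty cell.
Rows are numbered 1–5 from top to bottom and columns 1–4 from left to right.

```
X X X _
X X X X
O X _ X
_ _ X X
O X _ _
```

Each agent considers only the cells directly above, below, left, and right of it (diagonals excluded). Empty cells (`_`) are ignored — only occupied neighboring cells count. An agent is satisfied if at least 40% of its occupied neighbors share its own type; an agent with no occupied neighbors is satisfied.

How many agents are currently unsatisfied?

3

Row 1: (1,1)X 2/2 ok · (1,2)X 3/3 ok · (1,3)X 2/2 ok
Row 2: (2,1)X 2/3 ok · (2,2)X 4/4 ok · (2,3)X 3/3 ok · (2,4)X 2/2 ok
Row 3: (3,1)O 0/2 unhappy · (3,2)X 1/2 ok · (3,4)X 2/2 ok
Row 4: (4,3)X 1/1 ok · (4,4)X 2/2 ok
Row 5: (5,1)O 0/1 unhappy · (5,2)X 0/1 unhappy
Unsatisfied: (3,1), (5,1), (5,2) — 3 in total.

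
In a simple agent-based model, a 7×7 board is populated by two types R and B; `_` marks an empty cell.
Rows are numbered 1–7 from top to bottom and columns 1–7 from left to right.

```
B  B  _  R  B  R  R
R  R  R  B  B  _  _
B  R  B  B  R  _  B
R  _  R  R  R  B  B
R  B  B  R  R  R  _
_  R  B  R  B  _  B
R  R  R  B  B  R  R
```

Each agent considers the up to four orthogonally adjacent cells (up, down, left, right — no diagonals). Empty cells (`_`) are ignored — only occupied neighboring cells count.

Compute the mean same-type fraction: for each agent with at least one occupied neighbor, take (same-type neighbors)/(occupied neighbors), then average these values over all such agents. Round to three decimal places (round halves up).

Row 1: (1,1)B 1/2 · (1,2)B 1/2 · (1,4)R 0/2 · (1,5)B 1/3 · (1,6)R 1/2 · (1,7)R 1/1
Row 2: (2,1)R 1/3 · (2,2)R 3/4 · (2,3)R 1/3 · (2,4)B 2/4 · (2,5)B 2/3
Row 3: (3,1)B 0/3 · (3,2)R 1/3 · (3,3)B 1/4 · (3,4)B 2/4 · (3,5)R 1/3 · (3,7)B 1/1
Row 4: (4,1)R 1/2 · (4,3)R 1/3 · (4,4)R 3/4 · (4,5)R 3/4 · (4,6)B 1/3 · (4,7)B 2/2
Row 5: (5,1)R 1/2 · (5,2)B 1/3 · (5,3)B 2/4 · (5,4)R 3/4 · (5,5)R 3/4 · (5,6)R 1/2
Row 6: (6,2)R 1/3 · (6,3)B 1/4 · (6,4)R 1/4 · (6,5)B 1/3 · (6,7)B 0/1
Row 7: (7,1)R 1/1 · (7,2)R 3/3 · (7,3)R 1/3 · (7,4)B 1/3 · (7,5)B 2/3 · (7,6)R 1/2 · (7,7)R 1/2
Sum over 41 agents: 1/2 + 1/2 + 0/2 + 1/3 + 1/2 + 1/1 + 1/3 + 3/4 + 1/3 + 2/4 + 2/3 + 0/3 + 1/3 + 1/4 + 2/4 + 1/3 + 1/1 + 1/2 + 1/3 + 3/4 + 3/4 + 1/3 + 2/2 + 1/2 + 1/3 + 2/4 + 3/4 + 3/4 + 1/2 + 1/3 + 1/4 + 1/4 + 1/3 + 0/1 + 1/1 + 3/3 + 1/3 + 1/3 + 2/3 + 1/2 + 1/2 = 61/3; mean = 61/3 ÷ 41 = 61/123 = 0.495934… → 0.496.

0.496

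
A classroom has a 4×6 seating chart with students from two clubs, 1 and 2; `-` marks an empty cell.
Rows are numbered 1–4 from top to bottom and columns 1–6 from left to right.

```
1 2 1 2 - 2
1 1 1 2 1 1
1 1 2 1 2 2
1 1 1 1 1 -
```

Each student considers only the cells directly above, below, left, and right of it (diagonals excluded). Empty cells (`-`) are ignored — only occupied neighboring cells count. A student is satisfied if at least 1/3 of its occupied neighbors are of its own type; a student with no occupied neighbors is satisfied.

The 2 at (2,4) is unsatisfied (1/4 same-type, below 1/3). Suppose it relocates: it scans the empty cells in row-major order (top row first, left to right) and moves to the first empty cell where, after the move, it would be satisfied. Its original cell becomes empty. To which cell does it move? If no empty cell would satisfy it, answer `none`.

Vacating (2,4). Empty cells in order:
  (1,5): 2/3 same-type → satisfied — stop here.

(1,5)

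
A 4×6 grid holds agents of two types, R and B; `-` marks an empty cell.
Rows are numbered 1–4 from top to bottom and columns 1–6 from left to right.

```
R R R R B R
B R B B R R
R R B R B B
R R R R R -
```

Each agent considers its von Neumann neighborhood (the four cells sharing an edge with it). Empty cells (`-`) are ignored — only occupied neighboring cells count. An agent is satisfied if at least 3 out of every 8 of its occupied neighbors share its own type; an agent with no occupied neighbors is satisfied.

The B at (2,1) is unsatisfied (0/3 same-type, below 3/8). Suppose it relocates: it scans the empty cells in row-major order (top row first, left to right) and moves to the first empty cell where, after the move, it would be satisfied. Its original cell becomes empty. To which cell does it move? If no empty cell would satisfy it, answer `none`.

(4,6)

Vacating (2,1). Empty cells in order:
  (4,6): 1/2 same-type → satisfied — stop here.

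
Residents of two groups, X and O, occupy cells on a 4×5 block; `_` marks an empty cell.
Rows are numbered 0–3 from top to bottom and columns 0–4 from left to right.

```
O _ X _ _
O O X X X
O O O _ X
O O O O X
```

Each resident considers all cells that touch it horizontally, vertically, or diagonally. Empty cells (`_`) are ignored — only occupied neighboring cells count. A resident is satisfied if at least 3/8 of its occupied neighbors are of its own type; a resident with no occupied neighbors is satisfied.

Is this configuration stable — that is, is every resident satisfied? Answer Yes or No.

(0,0)O 2/2 satisfied
(0,2)X 2/3 satisfied
(1,0)O 4/4 satisfied
(1,1)O 5/7 satisfied
(1,2)X 2/5 satisfied
(1,3)X 4/5 satisfied
(1,4)X 2/2 satisfied
(2,0)O 5/5 satisfied
(2,1)O 7/8 satisfied
(2,2)O 5/7 satisfied
(2,4)X 3/4 satisfied
(3,0)O 3/3 satisfied
(3,1)O 5/5 satisfied
(3,2)O 4/4 satisfied
(3,3)O 2/4 satisfied
(3,4)X 1/2 satisfied
All meet the threshold, so the configuration is stable.

Yes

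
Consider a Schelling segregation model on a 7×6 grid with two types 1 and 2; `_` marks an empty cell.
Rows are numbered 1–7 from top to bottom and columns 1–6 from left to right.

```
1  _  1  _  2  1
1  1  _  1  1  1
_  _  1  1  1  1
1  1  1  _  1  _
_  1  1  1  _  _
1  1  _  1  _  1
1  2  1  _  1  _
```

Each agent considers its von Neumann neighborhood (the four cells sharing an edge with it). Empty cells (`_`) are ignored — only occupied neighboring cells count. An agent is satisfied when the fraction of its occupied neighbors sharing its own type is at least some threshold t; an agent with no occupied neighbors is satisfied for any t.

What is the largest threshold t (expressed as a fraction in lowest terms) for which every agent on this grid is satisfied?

0/1

(1,1)1 1/1
(1,3)1 — no occupied neighbors
(1,5)2 0/2
(1,6)1 1/2
(2,1)1 2/2
(2,2)1 1/1
(2,4)1 2/2
(2,5)1 3/4
(2,6)1 3/3
(3,3)1 2/2
(3,4)1 3/3
(3,5)1 4/4
(3,6)1 2/2
(4,1)1 1/1
(4,2)1 3/3
(4,3)1 3/3
(4,5)1 1/1
(5,2)1 3/3
(5,3)1 3/3
(5,4)1 2/2
(6,1)1 2/2
(6,2)1 2/3
(6,4)1 1/1
(6,6)1 — no occupied neighbors
(7,1)1 1/2
(7,2)2 0/3
(7,3)1 0/1
(7,5)1 — no occupied neighbors
The smallest same-type fraction is 0/2 at (1,5), which reduces to 0/1. Any threshold above that leaves this agent unsatisfied.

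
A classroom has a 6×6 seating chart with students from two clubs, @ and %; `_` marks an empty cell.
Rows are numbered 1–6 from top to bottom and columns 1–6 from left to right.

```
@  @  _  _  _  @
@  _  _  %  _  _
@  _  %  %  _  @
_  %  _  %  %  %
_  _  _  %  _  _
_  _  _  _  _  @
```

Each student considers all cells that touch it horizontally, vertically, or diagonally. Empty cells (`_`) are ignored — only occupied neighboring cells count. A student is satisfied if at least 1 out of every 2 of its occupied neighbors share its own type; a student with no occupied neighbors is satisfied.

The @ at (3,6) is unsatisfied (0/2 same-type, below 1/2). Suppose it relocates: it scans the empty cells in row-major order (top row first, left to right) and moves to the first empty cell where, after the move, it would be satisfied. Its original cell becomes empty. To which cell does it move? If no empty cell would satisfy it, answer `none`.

Vacating (3,6). Empty cells in order:
  (1,3): 1/2 same-type → satisfied — stop here.

(1,3)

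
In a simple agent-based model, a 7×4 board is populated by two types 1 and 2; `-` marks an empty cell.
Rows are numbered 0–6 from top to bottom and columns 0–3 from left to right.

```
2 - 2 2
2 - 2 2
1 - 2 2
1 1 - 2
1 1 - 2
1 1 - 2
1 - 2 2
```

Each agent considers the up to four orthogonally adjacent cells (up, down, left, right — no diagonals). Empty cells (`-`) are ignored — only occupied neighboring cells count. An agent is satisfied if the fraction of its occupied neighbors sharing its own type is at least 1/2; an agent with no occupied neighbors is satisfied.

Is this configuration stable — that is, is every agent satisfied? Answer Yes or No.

Row 0: (0,0)2 1/1 ok · (0,2)2 2/2 ok · (0,3)2 2/2 ok
Row 1: (1,0)2 1/2 ok · (1,2)2 3/3 ok · (1,3)2 3/3 ok
Row 2: (2,0)1 1/2 ok · (2,2)2 2/2 ok · (2,3)2 3/3 ok
Row 3: (3,0)1 3/3 ok · (3,1)1 2/2 ok · (3,3)2 2/2 ok
Row 4: (4,0)1 3/3 ok · (4,1)1 3/3 ok · (4,3)2 2/2 ok
Row 5: (5,0)1 3/3 ok · (5,1)1 2/2 ok · (5,3)2 2/2 ok
Row 6: (6,0)1 1/1 ok · (6,2)2 1/1 ok · (6,3)2 2/2 ok
All meet the threshold, so the configuration is stable.

Yes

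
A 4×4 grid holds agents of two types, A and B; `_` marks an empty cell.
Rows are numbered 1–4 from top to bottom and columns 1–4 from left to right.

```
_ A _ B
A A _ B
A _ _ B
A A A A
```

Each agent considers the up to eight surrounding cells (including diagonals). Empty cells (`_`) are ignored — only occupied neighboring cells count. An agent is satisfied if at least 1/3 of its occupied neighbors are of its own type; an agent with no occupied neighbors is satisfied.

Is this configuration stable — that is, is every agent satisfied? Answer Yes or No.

(1,2)A 2/2 ✓
(1,4)B 1/1 ✓
(2,1)A 3/3 ✓
(2,2)A 3/3 ✓
(2,4)B 2/2 ✓
(3,1)A 4/4 ✓
(3,4)B 1/3 ✓
(4,1)A 2/2 ✓
(4,2)A 3/3 ✓
(4,3)A 2/3 ✓
(4,4)A 1/2 ✓
All meet the threshold, so the configuration is stable.

Yes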